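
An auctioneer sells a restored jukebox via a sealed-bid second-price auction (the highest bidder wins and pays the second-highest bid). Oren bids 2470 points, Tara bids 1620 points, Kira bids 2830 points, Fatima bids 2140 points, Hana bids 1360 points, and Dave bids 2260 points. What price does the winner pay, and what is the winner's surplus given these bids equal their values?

The winner pays 2470 points for a surplus of 360 points.

Ordered from highest: Kira 2830 points; Oren 2470 points; Dave 2260 points; Fatima 2140 points; Tara 1620 points; Hana 1360 points.
Kira is the highest bidder, so Kira wins.
Under the second-price rule, the price is the second-highest bid: 2470 points.
Surplus = 2830 points − 2470 points = 360 points.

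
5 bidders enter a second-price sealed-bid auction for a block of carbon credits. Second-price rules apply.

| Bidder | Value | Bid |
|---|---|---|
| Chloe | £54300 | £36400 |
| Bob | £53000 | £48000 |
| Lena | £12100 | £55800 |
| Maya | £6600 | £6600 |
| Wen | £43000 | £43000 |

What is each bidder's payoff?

Chloe £0, Bob £0, Lena -£35900, Maya £0, Wen £0.

Sorted high to low: Lena £55800, then Bob £48000, then Wen £43000, then Chloe £36400, then Maya £6600.
Lena has the top bid and wins; the price is the second-highest bid, £48000.
Lena's payoff = £12100 − £48000 = -£35900. All other bidders lose, so their payoff is 0.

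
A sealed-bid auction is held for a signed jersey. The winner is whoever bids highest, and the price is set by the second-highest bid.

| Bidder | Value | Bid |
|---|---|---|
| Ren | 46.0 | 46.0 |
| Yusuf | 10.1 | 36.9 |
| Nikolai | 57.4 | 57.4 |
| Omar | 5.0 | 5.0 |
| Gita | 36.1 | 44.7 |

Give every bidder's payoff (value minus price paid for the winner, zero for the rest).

Payoffs: Ren 0.0, Yusuf 0.0, Nikolai 11.4, Omar 0.0, Gita 0.0.

Ordered from highest: Nikolai 57.4 > Ren 46.0 > Gita 44.7 > Yusuf 36.9 > Omar 5.0.
Nikolai has the top bid and wins; the price is the second-highest bid, 46.0.
Nikolai's payoff = 57.4 − 46.0 = 11.4. All other bidders lose, so their payoff is 0.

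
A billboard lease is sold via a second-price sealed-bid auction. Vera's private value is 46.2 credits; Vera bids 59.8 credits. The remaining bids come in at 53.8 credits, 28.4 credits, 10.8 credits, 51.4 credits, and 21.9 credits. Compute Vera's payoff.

-7.6 credits

Highest competing bid: 53.8 credits.
Vera's bid 59.8 credits is the highest overall, so Vera wins and pays the second-highest bid, 53.8 credits.
Payoff = value − price = 46.2 credits − 53.8 credits = -7.6 credits.
Overbidding won the item at a price above value — truthful bidding would have avoided this loss.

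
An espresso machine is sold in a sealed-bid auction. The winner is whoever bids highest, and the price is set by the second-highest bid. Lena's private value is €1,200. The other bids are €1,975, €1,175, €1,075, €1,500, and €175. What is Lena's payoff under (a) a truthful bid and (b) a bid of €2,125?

The highest competing bid is €1,975.
Bidding truthfully at €1,200: the top bid is €1,975 (a rival), so Lena loses. Payoff = €0.
Bidding €2,125: Lena has the top bid, wins, and pays the second-highest bid €1,975. Payoff = €1,200 − €1,975 = -€775.

Truthful: €0; alternative: -€775.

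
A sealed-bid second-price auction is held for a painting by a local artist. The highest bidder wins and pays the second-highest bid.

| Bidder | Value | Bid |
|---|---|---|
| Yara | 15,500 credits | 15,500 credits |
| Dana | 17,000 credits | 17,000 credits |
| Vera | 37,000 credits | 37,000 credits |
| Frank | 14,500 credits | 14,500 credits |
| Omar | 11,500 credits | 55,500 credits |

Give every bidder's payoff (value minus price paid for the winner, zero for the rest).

Yara 0 credits, Dana 0 credits, Vera 0 credits, Frank 0 credits, Omar -25,500 credits.

Sorted high to low: Omar 55,500 credits; Vera 37,000 credits; Dana 17,000 credits; Yara 15,500 credits; Frank 14,500 credits.
Omar has the top bid and wins; the price is the second-highest bid, 37,000 credits.
Omar's payoff = 11,500 credits − 37,000 credits = -25,500 credits. All other bidders lose, so their payoff is 0.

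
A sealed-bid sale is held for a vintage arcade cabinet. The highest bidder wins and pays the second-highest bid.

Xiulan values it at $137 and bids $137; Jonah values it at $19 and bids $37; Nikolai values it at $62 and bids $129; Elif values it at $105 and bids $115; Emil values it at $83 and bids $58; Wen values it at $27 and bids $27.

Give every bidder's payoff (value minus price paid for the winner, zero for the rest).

Ranking the bids: Xiulan $137, then Nikolai $129, then Elif $115, then Emil $58, then Jonah $37, then Wen $27.
Xiulan has the top bid and wins; the price is the second-highest bid, $129.
Xiulan's payoff = $137 − $129 = $8. All other bidders lose, so their payoff is 0.

Xiulan $8, Jonah $0, Nikolai $0, Elif $0, Emil $0, Wen $0.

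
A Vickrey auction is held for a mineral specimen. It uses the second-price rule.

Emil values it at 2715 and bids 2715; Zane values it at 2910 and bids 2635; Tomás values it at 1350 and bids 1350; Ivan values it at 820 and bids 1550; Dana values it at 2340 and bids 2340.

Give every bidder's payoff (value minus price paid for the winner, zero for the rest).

Emil 80, Zane 0, Tomás 0, Ivan 0, Dana 0.

Ordered from highest: Emil 2715, then Zane 2635, then Dana 2340, then Ivan 1550, then Tomás 1350.
Emil has the top bid and wins; the price is the second-highest bid, 2635.
Emil's payoff = 2715 − 2635 = 80. All other bidders lose, so their payoff is 0.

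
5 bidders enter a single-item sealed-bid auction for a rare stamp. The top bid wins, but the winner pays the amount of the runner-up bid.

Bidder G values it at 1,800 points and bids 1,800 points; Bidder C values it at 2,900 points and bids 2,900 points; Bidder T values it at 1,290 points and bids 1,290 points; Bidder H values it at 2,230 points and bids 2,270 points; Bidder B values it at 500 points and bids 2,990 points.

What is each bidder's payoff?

Sorted high to low: Bidder B 2,990 points > Bidder C 2,900 points > Bidder H 2,270 points > Bidder G 1,800 points > Bidder T 1,290 points.
Bidder B has the top bid and wins; the price is the second-highest bid, 2,900 points.
Bidder B's payoff = 500 points − 2,900 points = -2,400 points. All other bidders lose, so their payoff is 0.

Bidder G 0 points, Bidder C 0 points, Bidder T 0 points, Bidder H 0 points, Bidder B -2,400 points.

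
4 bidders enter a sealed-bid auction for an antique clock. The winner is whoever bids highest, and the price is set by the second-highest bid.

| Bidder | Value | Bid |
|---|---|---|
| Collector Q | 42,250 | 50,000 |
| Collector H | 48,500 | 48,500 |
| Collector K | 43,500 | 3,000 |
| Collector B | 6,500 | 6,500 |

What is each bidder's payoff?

Collector Q -6,250, Collector H 0, Collector K 0, Collector B 0.

Ranking the bids: Collector Q 50,000, then Collector H 48,500, then Collector B 6,500, then Collector K 3,000.
Collector Q has the top bid and wins; the price is the second-highest bid, 48,500.
Collector Q's payoff = 42,250 − 48,500 = -6,250. All other bidders lose, so their payoff is 0.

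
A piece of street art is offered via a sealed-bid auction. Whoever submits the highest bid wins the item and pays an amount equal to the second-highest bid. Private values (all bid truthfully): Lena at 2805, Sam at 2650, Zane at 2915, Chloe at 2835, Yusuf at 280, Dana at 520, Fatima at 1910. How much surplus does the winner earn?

Sorted high to low: Zane 2915 > Chloe 2835 > Lena 2805 > Sam 2650 > Fatima 1910 > Dana 520 > Yusuf 280.
Zane wins with the top bid and pays the second-highest, 2835.
Surplus = 2915 − 2835 = 80.

Winner's surplus: 80.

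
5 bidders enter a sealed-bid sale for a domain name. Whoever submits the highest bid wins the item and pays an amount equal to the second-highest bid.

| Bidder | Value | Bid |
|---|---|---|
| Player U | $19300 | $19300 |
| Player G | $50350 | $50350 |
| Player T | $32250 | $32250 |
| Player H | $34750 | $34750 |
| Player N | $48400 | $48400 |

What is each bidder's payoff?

Payoffs: Player U $0, Player G $1950, Player T $0, Player H $0, Player N $0.

Ranking the bids: Player G $50350, then Player N $48400, then Player H $34750, then Player T $32250, then Player U $19300.
Player G has the top bid and wins; the price is the second-highest bid, $48400.
Player G's payoff = $50350 − $48400 = $1950. All other bidders lose, so their payoff is 0.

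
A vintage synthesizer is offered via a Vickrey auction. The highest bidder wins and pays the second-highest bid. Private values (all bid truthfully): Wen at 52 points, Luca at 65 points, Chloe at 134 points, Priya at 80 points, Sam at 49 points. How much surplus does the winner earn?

Ranking the bids: Chloe 134 points; Priya 80 points; Luca 65 points; Wen 52 points; Sam 49 points.
Chloe wins with the top bid and pays the second-highest, 80 points.
Surplus = 134 points − 80 points = 54 points.

Surplus = 54 points.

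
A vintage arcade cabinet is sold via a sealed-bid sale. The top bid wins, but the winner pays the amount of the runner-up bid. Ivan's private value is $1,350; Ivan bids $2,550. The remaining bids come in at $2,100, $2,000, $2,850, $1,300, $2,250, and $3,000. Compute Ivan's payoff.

$0

Highest competing bid: $3,000.
Ivan's bid $2,550 is not the highest, so Ivan loses, pays nothing, and earns zero payoff.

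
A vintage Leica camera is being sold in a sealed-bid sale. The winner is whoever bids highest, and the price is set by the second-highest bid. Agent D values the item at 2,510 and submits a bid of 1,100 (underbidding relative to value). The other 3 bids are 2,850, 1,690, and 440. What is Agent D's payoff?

Agent D's payoff: 0.

Highest competing bid: 2,850.
Agent D's bid 1,100 is not the highest, so Agent D loses, pays nothing, and earns zero payoff.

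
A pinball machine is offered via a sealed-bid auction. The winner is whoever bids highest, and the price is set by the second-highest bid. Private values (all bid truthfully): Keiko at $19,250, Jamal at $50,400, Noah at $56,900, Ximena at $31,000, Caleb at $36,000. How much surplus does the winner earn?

Bids in descending order: Noah $56,900 > Jamal $50,400 > Caleb $36,000 > Ximena $31,000 > Keiko $19,250.
Noah wins with the top bid and pays the second-highest, $50,400.
Surplus = $56,900 − $50,400 = $6,500.

$6,500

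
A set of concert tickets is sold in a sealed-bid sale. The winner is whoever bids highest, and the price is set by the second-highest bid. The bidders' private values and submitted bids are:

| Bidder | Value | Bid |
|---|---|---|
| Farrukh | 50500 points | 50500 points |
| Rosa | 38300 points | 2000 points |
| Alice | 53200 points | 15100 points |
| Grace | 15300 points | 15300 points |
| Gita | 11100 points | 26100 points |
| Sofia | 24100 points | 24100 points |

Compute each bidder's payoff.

Sorted high to low: Farrukh 50500 points > Gita 26100 points > Sofia 24100 points > Grace 15300 points > Alice 15100 points > Rosa 2000 points.
Farrukh has the top bid and wins; the price is the second-highest bid, 26100 points.
Farrukh's payoff = 50500 points − 26100 points = 24400 points. All other bidders lose, so their payoff is 0.

Payoffs: Farrukh 24400 points, Rosa 0 points, Alice 0 points, Grace 0 points, Gita 0 points, Sofia 0 points.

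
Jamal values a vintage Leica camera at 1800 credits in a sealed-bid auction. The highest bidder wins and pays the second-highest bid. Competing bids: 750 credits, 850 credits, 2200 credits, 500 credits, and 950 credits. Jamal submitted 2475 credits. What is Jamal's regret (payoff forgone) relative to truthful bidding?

The highest competing bid is 2200 credits.
Bidding truthfully at 1800 credits: the top bid is 2200 credits (a rival), so Jamal loses. Payoff = 0 credits.
Bidding 2475 credits: Jamal has the top bid, wins, and pays the second-highest bid 2200 credits. Payoff = 1800 credits − 2200 credits = -400 credits.
Regret = truthful payoff − actual payoff = 0 credits − -400 credits = 400 credits.

Regret: 400 credits.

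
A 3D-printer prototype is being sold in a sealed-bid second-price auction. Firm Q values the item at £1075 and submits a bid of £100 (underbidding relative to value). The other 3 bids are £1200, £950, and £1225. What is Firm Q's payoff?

Payoff = £0.

Highest competing bid: £1225.
Firm Q's bid £100 is not the highest, so Firm Q loses, pays nothing, and earns zero payoff.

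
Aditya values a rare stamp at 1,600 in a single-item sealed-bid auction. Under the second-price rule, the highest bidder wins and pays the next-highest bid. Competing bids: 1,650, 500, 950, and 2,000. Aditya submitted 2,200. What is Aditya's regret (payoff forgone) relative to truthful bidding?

400

The highest competing bid is 2,000.
Bidding truthfully at 1,600: the top bid is 2,000 (a rival), so Aditya loses. Payoff = 0.
Bidding 2,200: Aditya has the top bid, wins, and pays the second-highest bid 2,000. Payoff = 1,600 − 2,000 = -400.
Regret = truthful payoff − actual payoff = 0 − -400 = 400.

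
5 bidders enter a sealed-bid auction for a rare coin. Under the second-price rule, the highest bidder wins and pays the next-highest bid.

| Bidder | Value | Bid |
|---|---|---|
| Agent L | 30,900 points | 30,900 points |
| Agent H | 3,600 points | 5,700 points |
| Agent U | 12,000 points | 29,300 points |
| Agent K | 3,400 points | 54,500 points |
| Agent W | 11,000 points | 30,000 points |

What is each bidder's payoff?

Ranking the bids: Agent K 54,500 points > Agent L 30,900 points > Agent W 30,000 points > Agent U 29,300 points > Agent H 5,700 points.
Agent K has the top bid and wins; the price is the second-highest bid, 30,900 points.
Agent K's payoff = 3,400 points − 30,900 points = -27,500 points. All other bidders lose, so their payoff is 0.

Agent L 0 points, Agent H 0 points, Agent U 0 points, Agent K -27,500 points, Agent W 0 points.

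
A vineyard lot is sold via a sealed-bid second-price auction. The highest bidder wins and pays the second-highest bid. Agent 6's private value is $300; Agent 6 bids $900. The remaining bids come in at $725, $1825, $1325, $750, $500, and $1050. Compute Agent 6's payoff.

$0

Highest competing bid: $1825.
Agent 6's bid $900 is not the highest, so Agent 6 loses, pays nothing, and earns zero payoff.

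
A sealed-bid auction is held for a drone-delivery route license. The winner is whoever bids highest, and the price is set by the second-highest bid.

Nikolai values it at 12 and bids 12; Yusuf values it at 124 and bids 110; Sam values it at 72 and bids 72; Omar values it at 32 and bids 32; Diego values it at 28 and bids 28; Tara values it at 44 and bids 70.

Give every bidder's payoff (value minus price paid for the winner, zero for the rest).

Bids in descending order: Yusuf 110 > Sam 72 > Tara 70 > Omar 32 > Diego 28 > Nikolai 12.
Yusuf has the top bid and wins; the price is the second-highest bid, 72.
Yusuf's payoff = 124 − 72 = 52. All other bidders lose, so their payoff is 0.

Payoffs: Nikolai 0, Yusuf 52, Sam 0, Omar 0, Diego 0, Tara 0.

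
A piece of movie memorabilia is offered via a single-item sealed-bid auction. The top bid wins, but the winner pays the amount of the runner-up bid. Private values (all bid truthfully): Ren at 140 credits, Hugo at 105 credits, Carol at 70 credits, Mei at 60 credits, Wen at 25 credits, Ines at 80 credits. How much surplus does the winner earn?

Bids in descending order: Ren 140 credits, then Hugo 105 credits, then Ines 80 credits, then Carol 70 credits, then Mei 60 credits, then Wen 25 credits.
Ren wins with the top bid and pays the second-highest, 105 credits.
Surplus = 140 credits − 105 credits = 35 credits.

35 credits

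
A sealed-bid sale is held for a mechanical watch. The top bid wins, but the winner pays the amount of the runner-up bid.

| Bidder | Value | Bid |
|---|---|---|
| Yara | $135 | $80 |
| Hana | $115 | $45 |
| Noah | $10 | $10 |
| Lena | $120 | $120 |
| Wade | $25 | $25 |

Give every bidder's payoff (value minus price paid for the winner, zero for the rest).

Bids in descending order: Lena $120; Yara $80; Hana $45; Wade $25; Noah $10.
Lena has the top bid and wins; the price is the second-highest bid, $80.
Lena's payoff = $120 − $80 = $40. All other bidders lose, so their payoff is 0.

Yara $0, Hana $0, Noah $0, Lena $40, Wade $0.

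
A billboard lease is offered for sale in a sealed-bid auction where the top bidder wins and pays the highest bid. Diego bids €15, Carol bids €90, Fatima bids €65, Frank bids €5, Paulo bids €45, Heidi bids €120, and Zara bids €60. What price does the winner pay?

Price paid: €120.

Bids in descending order: Heidi €120, then Carol €90, then Fatima €65, then Zara €60, then Paulo €45, then Diego €15, then Frank €5.
Heidi is the highest bidder, so Heidi wins.
Under the first-price rule, the price is the highest bid: €120.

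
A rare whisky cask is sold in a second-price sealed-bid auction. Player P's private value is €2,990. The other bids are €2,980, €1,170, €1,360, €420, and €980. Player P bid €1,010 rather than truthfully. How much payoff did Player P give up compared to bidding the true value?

€10

The highest competing bid is €2,980.
Bidding truthfully at €2,990: Player P has the top bid, wins, and pays the second-highest bid €2,980. Payoff = €2,990 − €2,980 = €10.
Bidding €1,010: the top bid is €2,980 (a rival), so Player P loses. Payoff = €0.
Regret = truthful payoff − actual payoff = €10 − €0 = €10.
This is the dominant-strategy logic: truthful bidding weakly beats any alternative.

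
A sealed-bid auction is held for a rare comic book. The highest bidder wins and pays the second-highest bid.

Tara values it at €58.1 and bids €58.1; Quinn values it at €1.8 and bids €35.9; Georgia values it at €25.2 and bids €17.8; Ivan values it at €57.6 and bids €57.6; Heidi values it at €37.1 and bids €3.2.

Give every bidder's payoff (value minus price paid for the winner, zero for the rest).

Payoffs: Tara €0.5, Quinn €0.0, Georgia €0.0, Ivan €0.0, Heidi €0.0.

Ranking the bids: Tara €58.1 > Ivan €57.6 > Quinn €35.9 > Georgia €17.8 > Heidi €3.2.
Tara has the top bid and wins; the price is the second-highest bid, €57.6.
Tara's payoff = €58.1 − €57.6 = €0.5. All other bidders lose, so their payoff is 0.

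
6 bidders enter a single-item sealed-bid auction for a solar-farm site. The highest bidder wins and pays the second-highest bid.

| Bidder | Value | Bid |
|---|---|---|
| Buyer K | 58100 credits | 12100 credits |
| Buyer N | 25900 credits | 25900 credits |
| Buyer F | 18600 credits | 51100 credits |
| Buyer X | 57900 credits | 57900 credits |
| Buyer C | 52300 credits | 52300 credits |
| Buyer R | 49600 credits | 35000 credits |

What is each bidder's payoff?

Sorted high to low: Buyer X 57900 credits, then Buyer C 52300 credits, then Buyer F 51100 credits, then Buyer R 35000 credits, then Buyer N 25900 credits, then Buyer K 12100 credits.
Buyer X has the top bid and wins; the price is the second-highest bid, 52300 credits.
Buyer X's payoff = 57900 credits − 52300 credits = 5600 credits. All other bidders lose, so their payoff is 0.

Buyer K 0 credits, Buyer N 0 credits, Buyer F 0 credits, Buyer X 5600 credits, Buyer C 0 credits, Buyer R 0 credits.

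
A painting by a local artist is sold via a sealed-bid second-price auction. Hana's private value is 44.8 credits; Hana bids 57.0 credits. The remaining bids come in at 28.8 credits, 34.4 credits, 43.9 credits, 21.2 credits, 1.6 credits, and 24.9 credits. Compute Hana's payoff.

0.9 credits

Highest competing bid: 43.9 credits.
Hana's bid 57.0 credits is the highest overall, so Hana wins and pays the second-highest bid, 43.9 credits.
Payoff = value − price = 44.8 credits − 43.9 credits = 0.9 credits.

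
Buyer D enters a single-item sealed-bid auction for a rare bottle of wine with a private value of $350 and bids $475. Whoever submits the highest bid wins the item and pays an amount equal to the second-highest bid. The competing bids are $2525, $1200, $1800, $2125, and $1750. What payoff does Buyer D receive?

Payoff = $0.

Highest competing bid: $2525.
Buyer D's bid $475 is not the highest, so Buyer D loses, pays nothing, and earns zero payoff.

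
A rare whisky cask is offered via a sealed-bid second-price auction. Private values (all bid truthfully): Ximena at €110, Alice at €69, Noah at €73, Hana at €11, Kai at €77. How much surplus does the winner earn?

Sorted high to low: Ximena €110 > Kai €77 > Noah €73 > Alice €69 > Hana €11.
Ximena wins with the top bid and pays the second-highest, €77.
Surplus = €110 − €77 = €33.

Winner's surplus: €33.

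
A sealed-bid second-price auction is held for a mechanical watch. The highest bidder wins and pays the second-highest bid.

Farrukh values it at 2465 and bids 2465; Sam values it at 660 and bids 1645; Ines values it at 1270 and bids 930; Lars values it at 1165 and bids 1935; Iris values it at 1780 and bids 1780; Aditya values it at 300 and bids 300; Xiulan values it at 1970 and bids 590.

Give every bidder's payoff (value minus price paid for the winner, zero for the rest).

Payoffs: Farrukh 530, Sam 0, Ines 0, Lars 0, Iris 0, Aditya 0, Xiulan 0.

Sorted high to low: Farrukh 2465; Lars 1935; Iris 1780; Sam 1645; Ines 930; Xiulan 590; Aditya 300.
Farrukh has the top bid and wins; the price is the second-highest bid, 1935.
Farrukh's payoff = 2465 − 1935 = 530. All other bidders lose, so their payoff is 0.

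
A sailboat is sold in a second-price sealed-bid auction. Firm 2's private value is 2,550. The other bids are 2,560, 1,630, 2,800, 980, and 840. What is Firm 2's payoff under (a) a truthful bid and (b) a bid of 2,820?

The highest competing bid is 2,800.
Bidding truthfully at 2,550: the top bid is 2,800 (a rival), so Firm 2 loses. Payoff = 0.
Bidding 2,820: Firm 2 has the top bid, wins, and pays the second-highest bid 2,800. Payoff = 2,550 − 2,800 = -250.

Truthful: 0; alternative: -250.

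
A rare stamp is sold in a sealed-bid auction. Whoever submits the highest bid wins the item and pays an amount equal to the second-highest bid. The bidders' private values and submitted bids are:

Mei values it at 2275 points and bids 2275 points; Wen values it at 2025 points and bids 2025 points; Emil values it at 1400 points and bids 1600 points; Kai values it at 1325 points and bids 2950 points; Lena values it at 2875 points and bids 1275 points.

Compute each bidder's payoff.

Sorted high to low: Kai 2950 points > Mei 2275 points > Wen 2025 points > Emil 1600 points > Lena 1275 points.
Kai has the top bid and wins; the price is the second-highest bid, 2275 points.
Kai's payoff = 1325 points − 2275 points = -950 points. All other bidders lose, so their payoff is 0.

Payoffs: Mei 0 points, Wen 0 points, Emil 0 points, Kai -950 points, Lena 0 points.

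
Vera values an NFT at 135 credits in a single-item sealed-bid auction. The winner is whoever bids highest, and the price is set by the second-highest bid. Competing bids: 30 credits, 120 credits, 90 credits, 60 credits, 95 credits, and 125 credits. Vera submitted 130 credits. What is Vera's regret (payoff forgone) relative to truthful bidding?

The highest competing bid is 125 credits.
Bidding truthfully at 135 credits: Vera has the top bid, wins, and pays the second-highest bid 125 credits. Payoff = 135 credits − 125 credits = 10 credits.
Bidding 130 credits: Vera has the top bid, wins, and pays the second-highest bid 125 credits. Payoff = 135 credits − 125 credits = 10 credits.
Regret = truthful payoff − actual payoff = 10 credits − 10 credits = 0 credits.

0 credits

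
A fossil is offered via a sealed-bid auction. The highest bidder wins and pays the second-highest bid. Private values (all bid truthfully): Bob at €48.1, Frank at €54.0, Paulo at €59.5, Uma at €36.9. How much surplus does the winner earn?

Bids in descending order: Paulo €59.5, then Frank €54.0, then Bob €48.1, then Uma €36.9.
Paulo wins with the top bid and pays the second-highest, €54.0.
Surplus = €59.5 − €54.0 = €5.5.

Surplus = €5.5.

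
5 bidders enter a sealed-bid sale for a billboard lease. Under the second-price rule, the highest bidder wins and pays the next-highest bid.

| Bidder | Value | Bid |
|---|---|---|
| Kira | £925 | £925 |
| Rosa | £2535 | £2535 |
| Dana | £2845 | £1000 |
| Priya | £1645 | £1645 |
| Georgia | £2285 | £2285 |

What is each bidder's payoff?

Kira £0, Rosa £250, Dana £0, Priya £0, Georgia £0.

Ranking the bids: Rosa £2535 > Georgia £2285 > Priya £1645 > Dana £1000 > Kira £925.
Rosa has the top bid and wins; the price is the second-highest bid, £2285.
Rosa's payoff = £2535 − £2285 = £250. All other bidders lose, so their payoff is 0.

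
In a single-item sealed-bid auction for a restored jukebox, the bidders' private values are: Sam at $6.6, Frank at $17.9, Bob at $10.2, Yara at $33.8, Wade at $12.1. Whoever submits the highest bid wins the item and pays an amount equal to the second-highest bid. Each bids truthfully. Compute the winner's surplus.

Ordered from highest: Yara $33.8; Frank $17.9; Wade $12.1; Bob $10.2; Sam $6.6.
Yara wins with the top bid and pays the second-highest, $17.9.
Surplus = $33.8 − $17.9 = $15.9.

Winner's surplus: $15.9.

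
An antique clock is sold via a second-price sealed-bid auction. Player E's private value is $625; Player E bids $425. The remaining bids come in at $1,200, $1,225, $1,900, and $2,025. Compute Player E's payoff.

Player E's payoff: $0.

Highest competing bid: $2,025.
Player E's bid $425 is not the highest, so Player E loses, pays nothing, and earns zero payoff.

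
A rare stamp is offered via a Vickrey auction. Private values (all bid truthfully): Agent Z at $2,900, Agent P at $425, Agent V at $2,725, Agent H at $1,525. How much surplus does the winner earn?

Winner's surplus: $175.

Sorted high to low: Agent Z $2,900; Agent V $2,725; Agent H $1,525; Agent P $425.
Agent Z wins with the top bid and pays the second-highest, $2,725.
Surplus = $2,900 − $2,725 = $175.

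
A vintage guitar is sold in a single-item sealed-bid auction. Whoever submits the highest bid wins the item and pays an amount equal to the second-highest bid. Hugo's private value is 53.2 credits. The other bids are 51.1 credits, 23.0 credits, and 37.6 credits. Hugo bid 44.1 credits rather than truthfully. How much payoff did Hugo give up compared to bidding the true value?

2.1 credits

The highest competing bid is 51.1 credits.
Bidding truthfully at 53.2 credits: Hugo has the top bid, wins, and pays the second-highest bid 51.1 credits. Payoff = 53.2 credits − 51.1 credits = 2.1 credits.
Bidding 44.1 credits: the top bid is 51.1 credits (a rival), so Hugo loses. Payoff = 0.0 credits.
Regret = truthful payoff − actual payoff = 2.1 credits − 0.0 credits = 2.1 credits.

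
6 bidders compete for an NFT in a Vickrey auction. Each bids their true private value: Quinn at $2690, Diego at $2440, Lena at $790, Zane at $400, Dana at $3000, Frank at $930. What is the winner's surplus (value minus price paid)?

$310

Sorted high to low: Dana $3000, then Quinn $2690, then Diego $2440, then Frank $930, then Lena $790, then Zane $400.
Dana wins with the top bid and pays the second-highest, $2690.
Surplus = $3000 − $2690 = $310.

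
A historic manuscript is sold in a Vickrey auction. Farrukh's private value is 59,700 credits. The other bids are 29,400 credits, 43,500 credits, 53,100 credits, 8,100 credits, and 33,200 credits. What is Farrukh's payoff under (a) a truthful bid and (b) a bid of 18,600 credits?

The highest competing bid is 53,100 credits.
Bidding truthfully at 59,700 credits: Farrukh has the top bid, wins, and pays the second-highest bid 53,100 credits. Payoff = 59,700 credits − 53,100 credits = 6,600 credits.
Bidding 18,600 credits: the top bid is 53,100 credits (a rival), so Farrukh loses. Payoff = 0 credits.
Deviating from a truthful bid can only lose payoff in a second-price auction — never gain.

(a) 6,600 credits  (b) 0 credits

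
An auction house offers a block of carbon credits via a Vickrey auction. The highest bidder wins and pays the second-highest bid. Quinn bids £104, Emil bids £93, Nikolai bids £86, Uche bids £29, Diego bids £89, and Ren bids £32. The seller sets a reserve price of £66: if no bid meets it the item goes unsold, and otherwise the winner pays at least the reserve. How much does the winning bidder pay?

£93

Ranking the bids: Quinn £104, then Emil £93, then Diego £89, then Nikolai £86, then Ren £32, then Uche £29.
Quinn has the highest bid, so Quinn wins.
The second-highest bid is £93, which exceeds the reserve, so that sets the price.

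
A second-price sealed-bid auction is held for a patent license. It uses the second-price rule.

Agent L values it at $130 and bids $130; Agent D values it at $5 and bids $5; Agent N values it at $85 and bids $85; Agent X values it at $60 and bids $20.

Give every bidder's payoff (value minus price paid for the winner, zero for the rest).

Agent L $45, Agent D $0, Agent N $0, Agent X $0.

Bids in descending order: Agent L $130; Agent N $85; Agent X $20; Agent D $5.
Agent L has the top bid and wins; the price is the second-highest bid, $85.
Agent L's payoff = $130 − $85 = $45. All other bidders lose, so their payoff is 0.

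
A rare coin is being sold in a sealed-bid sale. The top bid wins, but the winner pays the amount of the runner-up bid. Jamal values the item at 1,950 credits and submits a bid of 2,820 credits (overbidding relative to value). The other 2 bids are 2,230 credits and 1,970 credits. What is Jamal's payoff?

Highest competing bid: 2,230 credits.
Jamal's bid 2,820 credits is the highest overall, so Jamal wins and pays the second-highest bid, 2,230 credits.
Payoff = value − price = 1,950 credits − 2,230 credits = -280 credits.

-280 credits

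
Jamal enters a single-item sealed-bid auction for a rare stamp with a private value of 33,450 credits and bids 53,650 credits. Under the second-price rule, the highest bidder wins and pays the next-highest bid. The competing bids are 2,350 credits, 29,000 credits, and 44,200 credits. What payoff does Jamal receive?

Highest competing bid: 44,200 credits.
Jamal's bid 53,650 credits is the highest overall, so Jamal wins and pays the second-highest bid, 44,200 credits.
Payoff = value − price = 33,450 credits − 44,200 credits = -10,750 credits.
Overbidding won the item at a price above value — truthful bidding would have avoided this loss.

Payoff = -10,750 credits.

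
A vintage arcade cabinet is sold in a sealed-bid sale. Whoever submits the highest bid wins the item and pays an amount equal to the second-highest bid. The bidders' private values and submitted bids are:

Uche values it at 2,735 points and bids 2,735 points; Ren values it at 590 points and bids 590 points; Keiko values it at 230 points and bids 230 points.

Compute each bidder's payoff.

Sorted high to low: Uche 2,735 points > Ren 590 points > Keiko 230 points.
Uche has the top bid and wins; the price is the second-highest bid, 590 points.
Uche's payoff = 2,735 points − 590 points = 2,145 points. All other bidders lose, so their payoff is 0.

Uche 2,145 points, Ren 0 points, Keiko 0 points.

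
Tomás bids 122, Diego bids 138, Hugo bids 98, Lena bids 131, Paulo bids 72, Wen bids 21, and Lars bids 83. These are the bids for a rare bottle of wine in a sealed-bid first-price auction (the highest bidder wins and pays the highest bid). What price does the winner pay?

138

Sorted high to low: Diego 138 > Lena 131 > Tomás 122 > Hugo 98 > Lars 83 > Paulo 72 > Wen 21.
Diego is the highest bidder, so Diego wins.
Under the first-price rule, the price is the highest bid: 138.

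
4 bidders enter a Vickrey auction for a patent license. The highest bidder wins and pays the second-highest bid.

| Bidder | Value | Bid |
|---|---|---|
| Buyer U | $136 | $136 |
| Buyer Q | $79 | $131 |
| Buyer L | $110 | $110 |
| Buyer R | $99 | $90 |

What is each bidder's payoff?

Payoffs: Buyer U $5, Buyer Q $0, Buyer L $0, Buyer R $0.

Bids in descending order: Buyer U $136, then Buyer Q $131, then Buyer L $110, then Buyer R $90.
Buyer U has the top bid and wins; the price is the second-highest bid, $131.
Buyer U's payoff = $136 − $131 = $5. All other bidders lose, so their payoff is 0.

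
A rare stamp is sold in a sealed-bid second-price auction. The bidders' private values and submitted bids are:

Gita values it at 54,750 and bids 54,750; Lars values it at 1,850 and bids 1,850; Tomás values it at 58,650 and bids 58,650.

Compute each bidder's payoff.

Payoffs: Gita 0, Lars 0, Tomás 3,900.

Bids in descending order: Tomás 58,650, then Gita 54,750, then Lars 1,850.
Tomás has the top bid and wins; the price is the second-highest bid, 54,750.
Tomás's payoff = 58,650 − 54,750 = 3,900. All other bidders lose, so their payoff is 0.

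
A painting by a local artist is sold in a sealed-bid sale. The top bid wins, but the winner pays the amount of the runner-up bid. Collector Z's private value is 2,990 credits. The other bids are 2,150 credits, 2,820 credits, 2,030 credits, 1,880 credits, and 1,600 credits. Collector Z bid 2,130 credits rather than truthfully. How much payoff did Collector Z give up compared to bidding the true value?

The highest competing bid is 2,820 credits.
Bidding truthfully at 2,990 credits: Collector Z has the top bid, wins, and pays the second-highest bid 2,820 credits. Payoff = 2,990 credits − 2,820 credits = 170 credits.
Bidding 2,130 credits: the top bid is 2,820 credits (a rival), so Collector Z loses. Payoff = 0 credits.
Regret = truthful payoff − actual payoff = 170 credits − 0 credits = 170 credits.

Regret: 170 credits.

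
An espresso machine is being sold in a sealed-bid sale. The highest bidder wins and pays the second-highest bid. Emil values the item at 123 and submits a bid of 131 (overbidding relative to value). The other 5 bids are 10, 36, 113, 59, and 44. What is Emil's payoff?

Highest competing bid: 113.
Emil's bid 131 is the highest overall, so Emil wins and pays the second-highest bid, 113.
Payoff = value − price = 123 − 113 = 10.

10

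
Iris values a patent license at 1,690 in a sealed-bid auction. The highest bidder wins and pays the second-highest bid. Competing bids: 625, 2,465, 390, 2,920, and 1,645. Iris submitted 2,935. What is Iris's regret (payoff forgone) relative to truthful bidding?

The highest competing bid is 2,920.
Bidding truthfully at 1,690: the top bid is 2,920 (a rival), so Iris loses. Payoff = 0.
Bidding 2,935: Iris has the top bid, wins, and pays the second-highest bid 2,920. Payoff = 1,690 − 2,920 = -1,230.
Regret = truthful payoff − actual payoff = 0 − -1,230 = 1,230.
Deviating from a truthful bid can only lose payoff in a second-price auction — never gain.

Regret: 1,230.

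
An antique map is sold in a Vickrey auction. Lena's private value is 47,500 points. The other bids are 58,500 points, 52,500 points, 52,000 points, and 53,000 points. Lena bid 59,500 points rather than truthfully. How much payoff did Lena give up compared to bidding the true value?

Regret: 11,000 points.

The highest competing bid is 58,500 points.
Bidding truthfully at 47,500 points: the top bid is 58,500 points (a rival), so Lena loses. Payoff = 0 points.
Bidding 59,500 points: Lena has the top bid, wins, and pays the second-highest bid 58,500 points. Payoff = 47,500 points − 58,500 points = -11,000 points.
Regret = truthful payoff − actual payoff = 0 points − -11,000 points = 11,000 points.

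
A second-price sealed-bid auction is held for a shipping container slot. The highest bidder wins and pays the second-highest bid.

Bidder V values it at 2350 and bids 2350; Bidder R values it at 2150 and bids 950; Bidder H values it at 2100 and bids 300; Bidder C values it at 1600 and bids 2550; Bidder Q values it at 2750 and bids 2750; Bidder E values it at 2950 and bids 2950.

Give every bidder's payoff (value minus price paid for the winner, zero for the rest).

Bids in descending order: Bidder E 2950 > Bidder Q 2750 > Bidder C 2550 > Bidder V 2350 > Bidder R 950 > Bidder H 300.
Bidder E has the top bid and wins; the price is the second-highest bid, 2750.
Bidder E's payoff = 2950 − 2750 = 200. All other bidders lose, so their payoff is 0.

Payoffs: Bidder V 0, Bidder R 0, Bidder H 0, Bidder C 0, Bidder Q 0, Bidder E 200.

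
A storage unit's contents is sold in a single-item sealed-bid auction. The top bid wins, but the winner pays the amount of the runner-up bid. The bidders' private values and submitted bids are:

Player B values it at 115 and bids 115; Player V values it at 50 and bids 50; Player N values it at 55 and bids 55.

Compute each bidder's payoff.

Ordered from highest: Player B 115 > Player N 55 > Player V 50.
Player B has the top bid and wins; the price is the second-highest bid, 55.
Player B's payoff = 115 − 55 = 60. All other bidders lose, so their payoff is 0.

Player B 60, Player V 0, Player N 0.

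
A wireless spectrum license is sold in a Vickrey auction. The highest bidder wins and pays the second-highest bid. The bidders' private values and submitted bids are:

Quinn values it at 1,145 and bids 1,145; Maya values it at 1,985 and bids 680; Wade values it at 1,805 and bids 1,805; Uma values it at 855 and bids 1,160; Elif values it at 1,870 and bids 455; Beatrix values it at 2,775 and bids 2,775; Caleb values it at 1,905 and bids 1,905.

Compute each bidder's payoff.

Quinn 0, Maya 0, Wade 0, Uma 0, Elif 0, Beatrix 870, Caleb 0.

Ordered from highest: Beatrix 2,775 > Caleb 1,905 > Wade 1,805 > Uma 1,160 > Quinn 1,145 > Maya 680 > Elif 455.
Beatrix has the top bid and wins; the price is the second-highest bid, 1,905.
Beatrix's payoff = 2,775 − 1,905 = 870. All other bidders lose, so their payoff is 0.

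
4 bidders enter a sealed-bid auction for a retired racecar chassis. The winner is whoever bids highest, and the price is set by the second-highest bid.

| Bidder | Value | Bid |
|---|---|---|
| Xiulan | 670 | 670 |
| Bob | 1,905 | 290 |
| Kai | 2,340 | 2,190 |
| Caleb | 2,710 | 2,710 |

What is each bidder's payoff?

Payoffs: Xiulan 0, Bob 0, Kai 0, Caleb 520.

Ordered from highest: Caleb 2,710 > Kai 2,190 > Xiulan 670 > Bob 290.
Caleb has the top bid and wins; the price is the second-highest bid, 2,190.
Caleb's payoff = 2,710 − 2,190 = 520. All other bidders lose, so their payoff is 0.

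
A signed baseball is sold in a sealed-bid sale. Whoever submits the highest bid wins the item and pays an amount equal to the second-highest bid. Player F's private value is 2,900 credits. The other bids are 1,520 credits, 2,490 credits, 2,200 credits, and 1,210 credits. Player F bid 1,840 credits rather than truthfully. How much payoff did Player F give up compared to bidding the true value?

The highest competing bid is 2,490 credits.
Bidding truthfully at 2,900 credits: Player F has the top bid, wins, and pays the second-highest bid 2,490 credits. Payoff = 2,900 credits − 2,490 credits = 410 credits.
Bidding 1,840 credits: the top bid is 2,490 credits (a rival), so Player F loses. Payoff = 0 credits.
Regret = truthful payoff − actual payoff = 410 credits − 0 credits = 410 credits.

Regret: 410 credits.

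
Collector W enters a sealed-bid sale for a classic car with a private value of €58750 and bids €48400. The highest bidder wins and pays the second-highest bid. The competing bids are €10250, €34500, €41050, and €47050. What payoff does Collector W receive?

Collector W's payoff: €11700.

Highest competing bid: €47050.
Collector W's bid €48400 is the highest overall, so Collector W wins and pays the second-highest bid, €47050.
Payoff = value − price = €58750 − €47050 = €11700.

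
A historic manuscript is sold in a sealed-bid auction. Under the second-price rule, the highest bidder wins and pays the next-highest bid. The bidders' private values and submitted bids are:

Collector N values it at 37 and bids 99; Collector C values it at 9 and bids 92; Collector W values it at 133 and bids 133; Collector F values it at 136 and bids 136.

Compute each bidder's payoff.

Ranking the bids: Collector F 136; Collector W 133; Collector N 99; Collector C 92.
Collector F has the top bid and wins; the price is the second-highest bid, 133.
Collector F's payoff = 136 − 133 = 3. All other bidders lose, so their payoff is 0.

Collector N 0, Collector C 0, Collector W 0, Collector F 3.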